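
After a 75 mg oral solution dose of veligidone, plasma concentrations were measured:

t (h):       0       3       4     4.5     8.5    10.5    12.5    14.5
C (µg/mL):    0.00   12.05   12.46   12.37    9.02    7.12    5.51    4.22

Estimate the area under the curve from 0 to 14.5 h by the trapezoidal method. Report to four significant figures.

Trapezoidal AUC_0→14.5:
  [0→3]: (0.00+12.05)/2 × 3 = 18.075
  [3→4]: (12.05+12.46)/2 × 1 = 12.255
  [4→4.5]: (12.46+12.37)/2 × 0.5 = 6.2075
  [4.5→8.5]: (12.37+9.02)/2 × 4 = 42.78
  [8.5→10.5]: (9.02+7.12)/2 × 2 = 16.14
  [10.5→12.5]: (7.12+5.51)/2 × 2 = 12.63
  [12.5→14.5]: (5.51+4.22)/2 × 2 = 9.73
  Sum = 117.8175 µg/mL·h

AUC = 117.8 µg/mL·h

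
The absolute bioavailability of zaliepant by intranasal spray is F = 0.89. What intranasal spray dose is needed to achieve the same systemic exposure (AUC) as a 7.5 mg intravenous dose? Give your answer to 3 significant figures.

For equal systemic exposure: F × D_ev = D_iv
D_ev = D_iv / F = 7.5 / 0.89 = 8.42697 mg

D_intranasal = 8.43 mg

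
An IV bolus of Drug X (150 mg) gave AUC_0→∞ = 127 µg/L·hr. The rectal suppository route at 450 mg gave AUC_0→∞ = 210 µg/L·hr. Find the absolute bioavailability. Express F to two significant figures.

F = 0.55

F = (AUC_ev / D_ev) / (AUC_iv / D_iv)
  = (210/450) / (127/150)
  = 0.466667 / 0.846667 = 0.5512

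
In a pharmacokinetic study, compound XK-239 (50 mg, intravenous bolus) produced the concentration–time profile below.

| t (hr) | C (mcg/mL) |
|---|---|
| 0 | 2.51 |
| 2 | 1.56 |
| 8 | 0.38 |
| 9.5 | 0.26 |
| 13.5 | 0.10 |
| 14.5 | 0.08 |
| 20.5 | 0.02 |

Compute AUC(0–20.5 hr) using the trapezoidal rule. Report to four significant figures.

Trapezoidal AUC_0→20.5:
  [0→2]: (2.51+1.56)/2 × 2 = 4.07
  [2→8]: (1.56+0.38)/2 × 6 = 5.82
  [8→9.5]: (0.38+0.26)/2 × 1.5 = 0.48
  [9.5→13.5]: (0.26+0.10)/2 × 4 = 0.72
  [13.5→14.5]: (0.10+0.08)/2 × 1 = 0.09
  [14.5→20.5]: (0.08+0.02)/2 × 6 = 0.3
  Sum = 11.48 mcg/mL·hr

AUC = 11.48 mcg/mL·hr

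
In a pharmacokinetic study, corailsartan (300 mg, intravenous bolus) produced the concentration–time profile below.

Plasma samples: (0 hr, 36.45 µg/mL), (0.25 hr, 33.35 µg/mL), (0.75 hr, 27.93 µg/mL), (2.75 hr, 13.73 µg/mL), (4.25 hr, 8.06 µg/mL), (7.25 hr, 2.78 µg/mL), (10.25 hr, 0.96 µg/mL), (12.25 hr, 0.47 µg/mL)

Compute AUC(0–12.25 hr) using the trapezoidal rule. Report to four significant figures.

AUC = 105.3 µg/mL·hr

Trapezoidal AUC_0→12.25:
  [0→0.25]: (36.45+33.35)/2 × 0.25 = 8.725
  [0.25→0.75]: (33.35+27.93)/2 × 0.5 = 15.32
  [0.75→2.75]: (27.93+13.73)/2 × 2 = 41.66
  [2.75→4.25]: (13.73+8.06)/2 × 1.5 = 16.3425
  [4.25→7.25]: (8.06+2.78)/2 × 3 = 16.26
  [7.25→10.25]: (2.78+0.96)/2 × 3 = 5.61
  [10.25→12.25]: (0.96+0.47)/2 × 2 = 1.43
  Sum = 105.3475 µg/mL·hr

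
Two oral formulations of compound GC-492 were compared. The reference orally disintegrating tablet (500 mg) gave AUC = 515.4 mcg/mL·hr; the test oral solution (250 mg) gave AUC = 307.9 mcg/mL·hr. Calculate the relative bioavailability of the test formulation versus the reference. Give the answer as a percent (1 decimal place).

F_rel = (AUC_test/D_test) / (AUC_ref/D_ref)
      = (307.9/250) / (515.4/500)
      = 1.2316 / 1.0308 = 1.1948 = 119.48%

F_rel = 119.5%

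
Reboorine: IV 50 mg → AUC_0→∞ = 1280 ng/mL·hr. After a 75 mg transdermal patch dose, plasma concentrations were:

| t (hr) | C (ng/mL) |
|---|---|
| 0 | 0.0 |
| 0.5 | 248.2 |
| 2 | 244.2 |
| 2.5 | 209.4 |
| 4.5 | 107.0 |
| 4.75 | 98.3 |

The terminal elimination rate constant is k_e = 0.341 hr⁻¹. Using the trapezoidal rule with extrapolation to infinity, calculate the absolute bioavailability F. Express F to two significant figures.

F = 0.61

Trapezoidal AUC_0→4.75 (transdermal patch):
  [0→0.5]: (0.0+248.2)/2 × 0.5 = 62.05
  [0.5→2]: (248.2+244.2)/2 × 1.5 = 369.3
  [2→2.5]: (244.2+209.4)/2 × 0.5 = 113.4
  [2.5→4.5]: (209.4+107.0)/2 × 2 = 316.4
  [4.5→4.75]: (107.0+98.3)/2 × 0.25 = 25.6625
  Sum = 886.8125 ng/mL·hr
Tail: C_last/k_e = 98.3/0.341 = 288.270
AUC_0→∞ (transdermal patch) = 886.8125 + 288.270 = 1175.0825 ng/mL·hr
F = (AUC_ev/D_ev)/(AUC_iv/D_iv) = (1175.0825/75)/(1280/50) = 15.6678/25.6 = 0.6120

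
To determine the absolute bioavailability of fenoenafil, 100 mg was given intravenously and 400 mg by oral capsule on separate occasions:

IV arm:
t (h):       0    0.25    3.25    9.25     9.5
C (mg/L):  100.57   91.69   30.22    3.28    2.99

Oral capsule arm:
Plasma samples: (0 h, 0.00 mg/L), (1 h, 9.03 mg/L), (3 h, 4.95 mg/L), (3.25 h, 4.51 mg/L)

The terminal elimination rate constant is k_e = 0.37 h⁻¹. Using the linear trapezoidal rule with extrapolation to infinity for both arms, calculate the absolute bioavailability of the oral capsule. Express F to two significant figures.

F = 0.025

Trapezoidal AUC_0→9.5 (IV):
  [0→0.25]: (100.57+91.69)/2 × 0.25 = 24.0325
  [0.25→3.25]: (91.69+30.22)/2 × 3 = 182.865
  [3.25→9.25]: (30.22+3.28)/2 × 6 = 100.5
  [9.25→9.5]: (3.28+2.99)/2 × 0.25 = 0.78375
  Sum = 308.18125 mg/L·h
IV tail: 2.99/0.37 = 8.081; AUC_iv,0→∞ = 308.18125 + 8.081 = 316.26225 mg/L·h
Trapezoidal AUC_0→3.25 (oral capsule):
  [0→1]: (0.00+9.03)/2 × 1 = 4.515
  [1→3]: (9.03+4.95)/2 × 2 = 13.98
  [3→3.25]: (4.95+4.51)/2 × 0.25 = 1.1825
  Sum = 19.6775 mg/L·h
oral capsule tail: 4.51/0.37 = 12.189; AUC_ev,0→∞ = 19.6775 + 12.189 = 31.8665 mg/L·h
F = (AUC_ev/D_ev)/(AUC_iv/D_iv) = (31.8665/400)/(316.26225/100) = 0.07966625/3.1626225 = 0.0252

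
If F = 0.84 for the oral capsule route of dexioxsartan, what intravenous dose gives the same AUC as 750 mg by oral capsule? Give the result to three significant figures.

D_iv = 630 mg

Systemic exposure from an extravascular dose = F × D_ev, so the equivalent IV dose is F × D_ev.
D_iv = F × D_ev = 0.84 × 750 = 630 mg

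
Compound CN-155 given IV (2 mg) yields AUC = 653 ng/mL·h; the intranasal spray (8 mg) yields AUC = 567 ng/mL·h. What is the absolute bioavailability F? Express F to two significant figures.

F = 0.22

F = (AUC_ev / D_ev) / (AUC_iv / D_iv)
  = (567/8) / (653/2)
  = 70.875 / 326.5 = 0.2171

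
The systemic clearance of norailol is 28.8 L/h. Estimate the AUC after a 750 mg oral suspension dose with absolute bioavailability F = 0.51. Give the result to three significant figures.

AUC_0→∞ = F × Dose / CL
        = 0.51 × 750 / 28.8 = 13.28125 mg/L·h

AUC = 13.3 mg/L·h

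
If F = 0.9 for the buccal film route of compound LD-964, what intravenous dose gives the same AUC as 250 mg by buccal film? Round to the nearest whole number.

D_iv = 225 mg

Systemic exposure from an extravascular dose = F × D_ev, so the equivalent IV dose is F × D_ev.
D_iv = F × D_ev = 0.9 × 250 = 225 mg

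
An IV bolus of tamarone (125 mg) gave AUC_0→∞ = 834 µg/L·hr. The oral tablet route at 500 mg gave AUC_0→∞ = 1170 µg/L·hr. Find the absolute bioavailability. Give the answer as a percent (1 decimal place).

F = (AUC_ev / D_ev) / (AUC_iv / D_iv)
  = (1170/500) / (834/125)
  = 2.34 / 6.672 = 0.3507
  = 35.07%

F = 35.1%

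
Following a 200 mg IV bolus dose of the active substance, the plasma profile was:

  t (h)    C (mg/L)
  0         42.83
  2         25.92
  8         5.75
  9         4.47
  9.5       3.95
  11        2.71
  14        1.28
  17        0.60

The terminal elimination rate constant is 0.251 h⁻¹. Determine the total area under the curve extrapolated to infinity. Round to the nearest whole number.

AUC = 187 mg/L·h

Trapezoidal AUC_0→17:
  [0→2]: (42.83+25.92)/2 × 2 = 68.75
  [2→8]: (25.92+5.75)/2 × 6 = 95.01
  [8→9]: (5.75+4.47)/2 × 1 = 5.11
  [9→9.5]: (4.47+3.95)/2 × 0.5 = 2.105
  [9.5→11]: (3.95+2.71)/2 × 1.5 = 4.995
  [11→14]: (2.71+1.28)/2 × 3 = 5.985
  [14→17]: (1.28+0.60)/2 × 3 = 2.82
  Sum = 184.775 mg/L·h
Extrapolated tail: C_last / k_e = 0.60 / 0.251 = 2.390
AUC_0→∞ = 184.775 + 2.390 = 187.165 mg/L·h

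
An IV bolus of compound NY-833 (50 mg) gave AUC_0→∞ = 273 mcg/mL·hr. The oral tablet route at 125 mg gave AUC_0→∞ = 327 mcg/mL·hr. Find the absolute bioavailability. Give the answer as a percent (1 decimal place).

F = 47.9%

F = (AUC_ev / D_ev) / (AUC_iv / D_iv)
  = (327/125) / (273/50)
  = 2.616 / 5.46 = 0.4791
  = 47.91%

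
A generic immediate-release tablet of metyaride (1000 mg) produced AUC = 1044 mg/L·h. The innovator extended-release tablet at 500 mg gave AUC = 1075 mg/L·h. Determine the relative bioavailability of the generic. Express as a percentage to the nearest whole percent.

F_rel = 49%

F_rel = (AUC_test/D_test) / (AUC_ref/D_ref)
      = (1044/1000) / (1075/500)
      = 1.044 / 2.15 = 0.4856 = 48.56%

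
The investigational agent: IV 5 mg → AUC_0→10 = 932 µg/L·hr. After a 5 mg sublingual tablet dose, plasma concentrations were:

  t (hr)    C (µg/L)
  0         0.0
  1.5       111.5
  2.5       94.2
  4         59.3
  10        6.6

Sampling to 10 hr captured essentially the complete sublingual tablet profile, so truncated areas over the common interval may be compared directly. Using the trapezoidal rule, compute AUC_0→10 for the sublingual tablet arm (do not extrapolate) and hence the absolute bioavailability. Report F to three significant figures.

F = 0.536

Trapezoidal AUC_0→10 (sublingual tablet):
  [0→1.5]: (0.0+111.5)/2 × 1.5 = 83.625
  [1.5→2.5]: (111.5+94.2)/2 × 1 = 102.85
  [2.5→4]: (94.2+59.3)/2 × 1.5 = 115.125
  [4→10]: (59.3+6.6)/2 × 6 = 197.7
  Sum = 499.3 µg/L·hr
F = (AUC_ev/D_ev)/(AUC_iv/D_iv) = (499.3/5)/(932/5) = 99.86/186.4 = 0.5357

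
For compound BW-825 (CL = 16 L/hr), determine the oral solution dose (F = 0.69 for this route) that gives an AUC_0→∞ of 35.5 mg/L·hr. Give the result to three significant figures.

Dose = CL × AUC_0→∞ / F
     = 16 × 35.5 / 0.69 = 823.188 mg

Dose = 823 mg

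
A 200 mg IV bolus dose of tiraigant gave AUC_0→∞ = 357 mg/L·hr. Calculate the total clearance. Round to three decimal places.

CL = 0.560 L/hr

CL = Dose_iv / AUC_0→∞
   = 200 / 357 = 0.560224 L/hr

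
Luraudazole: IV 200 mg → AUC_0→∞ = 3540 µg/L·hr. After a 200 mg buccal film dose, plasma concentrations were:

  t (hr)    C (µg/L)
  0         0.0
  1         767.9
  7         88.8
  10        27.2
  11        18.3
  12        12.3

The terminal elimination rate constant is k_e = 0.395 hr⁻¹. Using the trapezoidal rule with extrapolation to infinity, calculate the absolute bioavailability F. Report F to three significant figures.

Trapezoidal AUC_0→12 (buccal film):
  [0→1]: (0.0+767.9)/2 × 1 = 383.95
  [1→7]: (767.9+88.8)/2 × 6 = 2570.1
  [7→10]: (88.8+27.2)/2 × 3 = 174.0
  [10→11]: (27.2+18.3)/2 × 1 = 22.75
  [11→12]: (18.3+12.3)/2 × 1 = 15.3
  Sum = 3166.1 µg/L·hr
Tail: C_last/k_e = 12.3/0.395 = 31.139
AUC_0→∞ (buccal film) = 3166.1 + 31.139 = 3197.239 µg/L·hr
F = (AUC_ev/D_ev)/(AUC_iv/D_iv) = (3197.239/200)/(3540/200) = 15.986195/17.7 = 0.9032

F = 0.903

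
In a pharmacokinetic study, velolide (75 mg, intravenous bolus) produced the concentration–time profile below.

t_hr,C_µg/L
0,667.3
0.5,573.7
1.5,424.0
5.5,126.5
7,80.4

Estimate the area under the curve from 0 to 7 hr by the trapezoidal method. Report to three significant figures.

Trapezoidal AUC_0→7:
  [0→0.5]: (667.3+573.7)/2 × 0.5 = 310.25
  [0.5→1.5]: (573.7+424.0)/2 × 1 = 498.85
  [1.5→5.5]: (424.0+126.5)/2 × 4 = 1101.0
  [5.5→7]: (126.5+80.4)/2 × 1.5 = 155.175
  Sum = 2065.275 µg/L·hr

AUC = 2070 µg/L·hr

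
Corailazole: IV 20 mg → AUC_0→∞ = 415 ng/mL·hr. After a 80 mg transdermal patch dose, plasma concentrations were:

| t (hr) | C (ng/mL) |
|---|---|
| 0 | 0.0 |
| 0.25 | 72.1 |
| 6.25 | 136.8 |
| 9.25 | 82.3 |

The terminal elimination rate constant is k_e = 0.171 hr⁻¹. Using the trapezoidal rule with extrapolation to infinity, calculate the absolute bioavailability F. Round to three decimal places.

Trapezoidal AUC_0→9.25 (transdermal patch):
  [0→0.25]: (0.0+72.1)/2 × 0.25 = 9.0125
  [0.25→6.25]: (72.1+136.8)/2 × 6 = 626.7
  [6.25→9.25]: (136.8+82.3)/2 × 3 = 328.65
  Sum = 964.3625 ng/mL·hr
Tail: C_last/k_e = 82.3/0.171 = 481.287
AUC_0→∞ (transdermal patch) = 964.3625 + 481.287 = 1445.6495 ng/mL·hr
F = (AUC_ev/D_ev)/(AUC_iv/D_iv) = (1445.6495/80)/(415/20) = 18.0706/20.75 = 0.8709

F = 0.871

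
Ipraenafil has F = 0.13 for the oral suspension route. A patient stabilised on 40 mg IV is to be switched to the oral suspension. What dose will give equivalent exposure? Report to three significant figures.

D_oral = 308 mg

For equal systemic exposure: F × D_ev = D_iv
D_ev = D_iv / F = 40 / 0.13 = 307.692 mg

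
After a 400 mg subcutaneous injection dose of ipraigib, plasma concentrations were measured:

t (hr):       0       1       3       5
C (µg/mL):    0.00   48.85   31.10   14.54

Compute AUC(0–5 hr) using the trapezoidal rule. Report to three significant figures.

AUC = 150 µg/mL·hr

Trapezoidal AUC_0→5:
  [0→1]: (0.00+48.85)/2 × 1 = 24.425
  [1→3]: (48.85+31.10)/2 × 2 = 79.95
  [3→5]: (31.10+14.54)/2 × 2 = 45.64
  Sum = 150.015 µg/mL·hr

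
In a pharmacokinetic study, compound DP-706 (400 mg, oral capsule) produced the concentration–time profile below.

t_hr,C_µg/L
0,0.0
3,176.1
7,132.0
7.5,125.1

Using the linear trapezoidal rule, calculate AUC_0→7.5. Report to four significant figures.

AUC = 944.6 µg/L·hr

Trapezoidal AUC_0→7.5:
  [0→3]: (0.0+176.1)/2 × 3 = 264.15
  [3→7]: (176.1+132.0)/2 × 4 = 616.2
  [7→7.5]: (132.0+125.1)/2 × 0.5 = 64.275
  Sum = 944.625 µg/L·hr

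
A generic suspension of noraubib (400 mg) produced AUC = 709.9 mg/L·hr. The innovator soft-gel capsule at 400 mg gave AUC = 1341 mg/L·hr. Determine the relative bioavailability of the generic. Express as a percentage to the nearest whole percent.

F_rel = 53%

F_rel = (AUC_test/D_test) / (AUC_ref/D_ref)
      = (709.9/400) / (1341/400)
      = 1.77475 / 3.3525 = 0.5294 = 52.94%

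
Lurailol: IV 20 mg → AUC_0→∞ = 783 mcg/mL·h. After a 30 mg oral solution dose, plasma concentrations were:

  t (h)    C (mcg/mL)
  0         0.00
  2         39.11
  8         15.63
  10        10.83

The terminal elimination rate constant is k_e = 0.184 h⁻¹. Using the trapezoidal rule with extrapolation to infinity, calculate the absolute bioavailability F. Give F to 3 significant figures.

F = 0.246

Trapezoidal AUC_0→10 (oral solution):
  [0→2]: (0.00+39.11)/2 × 2 = 39.11
  [2→8]: (39.11+15.63)/2 × 6 = 164.22
  [8→10]: (15.63+10.83)/2 × 2 = 26.46
  Sum = 229.79 mcg/mL·h
Tail: C_last/k_e = 10.83/0.184 = 58.859
AUC_0→∞ (oral solution) = 229.79 + 58.859 = 288.649 mcg/mL·h
F = (AUC_ev/D_ev)/(AUC_iv/D_iv) = (288.649/30)/(783/20) = 9.62163/39.15 = 0.2458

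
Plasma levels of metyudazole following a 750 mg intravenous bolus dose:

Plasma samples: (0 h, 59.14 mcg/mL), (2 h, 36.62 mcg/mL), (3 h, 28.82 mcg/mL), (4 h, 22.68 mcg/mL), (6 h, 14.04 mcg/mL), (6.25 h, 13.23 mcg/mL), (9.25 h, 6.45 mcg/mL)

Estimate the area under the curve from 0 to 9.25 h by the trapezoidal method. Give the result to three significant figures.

Trapezoidal AUC_0→9.25:
  [0→2]: (59.14+36.62)/2 × 2 = 95.76
  [2→3]: (36.62+28.82)/2 × 1 = 32.72
  [3→4]: (28.82+22.68)/2 × 1 = 25.75
  [4→6]: (22.68+14.04)/2 × 2 = 36.72
  [6→6.25]: (14.04+13.23)/2 × 0.25 = 3.40875
  [6.25→9.25]: (13.23+6.45)/2 × 3 = 29.52
  Sum = 223.87875 mcg/mL·h

AUC = 224 mcg/mL·h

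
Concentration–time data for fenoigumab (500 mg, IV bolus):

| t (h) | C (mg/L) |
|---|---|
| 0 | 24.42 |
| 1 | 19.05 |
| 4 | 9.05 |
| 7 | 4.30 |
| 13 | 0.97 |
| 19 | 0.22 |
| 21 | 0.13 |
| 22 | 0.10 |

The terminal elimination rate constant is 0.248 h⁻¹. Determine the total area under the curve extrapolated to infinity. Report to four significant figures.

Trapezoidal AUC_0→22:
  [0→1]: (24.42+19.05)/2 × 1 = 21.735
  [1→4]: (19.05+9.05)/2 × 3 = 42.15
  [4→7]: (9.05+4.30)/2 × 3 = 20.025
  [7→13]: (4.30+0.97)/2 × 6 = 15.81
  [13→19]: (0.97+0.22)/2 × 6 = 3.57
  [19→21]: (0.22+0.13)/2 × 2 = 0.35
  [21→22]: (0.13+0.10)/2 × 1 = 0.115
  Sum = 103.755 mg/L·h
Extrapolated tail: C_last / k_e = 0.10 / 0.248 = 0.403
AUC_0→∞ = 103.755 + 0.403 = 104.158 mg/L·h

AUC = 104.2 mg/L·h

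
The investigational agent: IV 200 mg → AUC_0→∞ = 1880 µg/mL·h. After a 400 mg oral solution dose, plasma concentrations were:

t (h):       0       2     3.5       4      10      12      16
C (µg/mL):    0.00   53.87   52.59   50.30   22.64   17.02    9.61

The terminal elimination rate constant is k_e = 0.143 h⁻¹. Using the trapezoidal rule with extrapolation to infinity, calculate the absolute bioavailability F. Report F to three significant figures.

F = 0.143

Trapezoidal AUC_0→16 (oral solution):
  [0→2]: (0.00+53.87)/2 × 2 = 53.87
  [2→3.5]: (53.87+52.59)/2 × 1.5 = 79.845
  [3.5→4]: (52.59+50.30)/2 × 0.5 = 25.7225
  [4→10]: (50.30+22.64)/2 × 6 = 218.82
  [10→12]: (22.64+17.02)/2 × 2 = 39.66
  [12→16]: (17.02+9.61)/2 × 4 = 53.26
  Sum = 471.1775 µg/mL·h
Tail: C_last/k_e = 9.61/0.143 = 67.203
AUC_0→∞ (oral solution) = 471.1775 + 67.203 = 538.3805 µg/mL·h
F = (AUC_ev/D_ev)/(AUC_iv/D_iv) = (538.3805/400)/(1880/200) = 1.34595/9.4 = 0.1432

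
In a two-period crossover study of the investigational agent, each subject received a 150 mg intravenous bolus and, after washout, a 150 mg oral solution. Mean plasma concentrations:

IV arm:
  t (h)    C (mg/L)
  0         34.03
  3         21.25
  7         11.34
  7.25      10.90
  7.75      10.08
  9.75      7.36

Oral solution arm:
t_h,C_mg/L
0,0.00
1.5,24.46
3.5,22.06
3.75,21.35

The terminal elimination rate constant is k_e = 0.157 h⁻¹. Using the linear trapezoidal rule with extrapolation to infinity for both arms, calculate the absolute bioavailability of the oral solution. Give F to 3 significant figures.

F = 0.936

Trapezoidal AUC_0→9.75 (IV):
  [0→3]: (34.03+21.25)/2 × 3 = 82.92
  [3→7]: (21.25+11.34)/2 × 4 = 65.18
  [7→7.25]: (11.34+10.90)/2 × 0.25 = 2.78
  [7.25→7.75]: (10.90+10.08)/2 × 0.5 = 5.245
  [7.75→9.75]: (10.08+7.36)/2 × 2 = 17.44
  Sum = 173.565 mg/L·h
IV tail: 7.36/0.157 = 46.879; AUC_iv,0→∞ = 173.565 + 46.879 = 220.444 mg/L·h
Trapezoidal AUC_0→3.75 (oral solution):
  [0→1.5]: (0.00+24.46)/2 × 1.5 = 18.345
  [1.5→3.5]: (24.46+22.06)/2 × 2 = 46.52
  [3.5→3.75]: (22.06+21.35)/2 × 0.25 = 5.42625
  Sum = 70.29125 mg/L·h
oral solution tail: 21.35/0.157 = 135.987; AUC_ev,0→∞ = 70.29125 + 135.987 = 206.27825 mg/L·h
F = (AUC_ev/D_ev)/(AUC_iv/D_iv) = (206.27825/150)/(220.444/150) = 1.37519/1.46963 = 0.9357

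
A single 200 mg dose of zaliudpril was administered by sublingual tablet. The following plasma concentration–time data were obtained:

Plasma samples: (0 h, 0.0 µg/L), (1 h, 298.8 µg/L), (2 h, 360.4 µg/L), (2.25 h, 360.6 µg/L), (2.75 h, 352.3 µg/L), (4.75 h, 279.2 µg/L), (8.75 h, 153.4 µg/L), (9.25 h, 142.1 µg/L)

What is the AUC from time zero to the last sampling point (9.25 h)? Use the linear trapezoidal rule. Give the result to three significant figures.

Trapezoidal AUC_0→9.25:
  [0→1]: (0.0+298.8)/2 × 1 = 149.4
  [1→2]: (298.8+360.4)/2 × 1 = 329.6
  [2→2.25]: (360.4+360.6)/2 × 0.25 = 90.125
  [2.25→2.75]: (360.6+352.3)/2 × 0.5 = 178.225
  [2.75→4.75]: (352.3+279.2)/2 × 2 = 631.5
  [4.75→8.75]: (279.2+153.4)/2 × 4 = 865.2
  [8.75→9.25]: (153.4+142.1)/2 × 0.5 = 73.875
  Sum = 2317.925 µg/L·h

AUC = 2320 µg/L·h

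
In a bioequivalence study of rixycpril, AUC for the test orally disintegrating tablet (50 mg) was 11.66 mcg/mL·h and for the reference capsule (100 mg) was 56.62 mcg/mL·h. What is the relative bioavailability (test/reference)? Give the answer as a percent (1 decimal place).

F_rel = 41.2%

F_rel = (AUC_test/D_test) / (AUC_ref/D_ref)
      = (11.66/50) / (56.62/100)
      = 0.2332 / 0.5662 = 0.4119 = 41.19%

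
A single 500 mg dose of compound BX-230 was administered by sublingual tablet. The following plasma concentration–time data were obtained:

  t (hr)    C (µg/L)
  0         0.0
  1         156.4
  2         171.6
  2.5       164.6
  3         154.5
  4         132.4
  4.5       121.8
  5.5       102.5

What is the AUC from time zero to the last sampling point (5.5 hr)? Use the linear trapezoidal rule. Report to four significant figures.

Trapezoidal AUC_0→5.5:
  [0→1]: (0.0+156.4)/2 × 1 = 78.2
  [1→2]: (156.4+171.6)/2 × 1 = 164.0
  [2→2.5]: (171.6+164.6)/2 × 0.5 = 84.05
  [2.5→3]: (164.6+154.5)/2 × 0.5 = 79.775
  [3→4]: (154.5+132.4)/2 × 1 = 143.45
  [4→4.5]: (132.4+121.8)/2 × 0.5 = 63.55
  [4.5→5.5]: (121.8+102.5)/2 × 1 = 112.15
  Sum = 725.175 µg/L·hr

AUC = 725.2 µg/L·hr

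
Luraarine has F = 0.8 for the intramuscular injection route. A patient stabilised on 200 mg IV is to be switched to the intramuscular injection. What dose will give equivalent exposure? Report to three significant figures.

D_intramuscular = 250 mg

For equal systemic exposure: F × D_ev = D_iv
D_ev = D_iv / F = 200 / 0.8 = 250 mg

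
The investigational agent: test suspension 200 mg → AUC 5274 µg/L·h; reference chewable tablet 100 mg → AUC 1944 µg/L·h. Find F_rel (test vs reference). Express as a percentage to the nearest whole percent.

F_rel = (AUC_test/D_test) / (AUC_ref/D_ref)
      = (5274/200) / (1944/100)
      = 26.37 / 19.44 = 1.3565 = 135.65%

F_rel = 136%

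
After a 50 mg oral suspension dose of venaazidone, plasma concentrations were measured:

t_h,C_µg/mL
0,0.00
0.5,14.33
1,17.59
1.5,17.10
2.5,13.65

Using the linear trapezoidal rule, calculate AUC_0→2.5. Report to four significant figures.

Trapezoidal AUC_0→2.5:
  [0→0.5]: (0.00+14.33)/2 × 0.5 = 3.5825
  [0.5→1]: (14.33+17.59)/2 × 0.5 = 7.98
  [1→1.5]: (17.59+17.10)/2 × 0.5 = 8.6725
  [1.5→2.5]: (17.10+13.65)/2 × 1 = 15.375
  Sum = 35.61 µg/mL·h

AUC = 35.61 µg/mL·h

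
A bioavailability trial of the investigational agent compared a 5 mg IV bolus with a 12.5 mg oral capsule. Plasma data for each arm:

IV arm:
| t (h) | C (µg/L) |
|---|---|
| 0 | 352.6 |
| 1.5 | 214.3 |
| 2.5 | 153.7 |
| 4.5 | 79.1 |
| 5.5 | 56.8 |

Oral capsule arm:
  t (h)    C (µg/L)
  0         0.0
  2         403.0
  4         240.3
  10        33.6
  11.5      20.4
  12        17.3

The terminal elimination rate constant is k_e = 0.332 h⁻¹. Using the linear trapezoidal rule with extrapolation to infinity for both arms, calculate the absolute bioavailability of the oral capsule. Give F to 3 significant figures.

F = 0.729

Trapezoidal AUC_0→5.5 (IV):
  [0→1.5]: (352.6+214.3)/2 × 1.5 = 425.175
  [1.5→2.5]: (214.3+153.7)/2 × 1 = 184.0
  [2.5→4.5]: (153.7+79.1)/2 × 2 = 232.8
  [4.5→5.5]: (79.1+56.8)/2 × 1 = 67.95
  Sum = 909.925 µg/L·h
IV tail: 56.8/0.332 = 171.084; AUC_iv,0→∞ = 909.925 + 171.084 = 1081.009 µg/L·h
Trapezoidal AUC_0→12 (oral capsule):
  [0→2]: (0.0+403.0)/2 × 2 = 403.0
  [2→4]: (403.0+240.3)/2 × 2 = 643.3
  [4→10]: (240.3+33.6)/2 × 6 = 821.7
  [10→11.5]: (33.6+20.4)/2 × 1.5 = 40.5
  [11.5→12]: (20.4+17.3)/2 × 0.5 = 9.425
  Sum = 1917.925 µg/L·h
oral capsule tail: 17.3/0.332 = 52.108; AUC_ev,0→∞ = 1917.925 + 52.108 = 1970.033 µg/L·h
F = (AUC_ev/D_ev)/(AUC_iv/D_iv) = (1970.033/12.5)/(1081.009/5) = 157.60264/216.2018 = 0.7290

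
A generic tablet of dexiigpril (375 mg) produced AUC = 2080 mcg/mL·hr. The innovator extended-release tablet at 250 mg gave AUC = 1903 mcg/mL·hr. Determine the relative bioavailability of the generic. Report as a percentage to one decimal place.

F_rel = 72.9%

F_rel = (AUC_test/D_test) / (AUC_ref/D_ref)
      = (2080/375) / (1903/250)
      = 5.54667 / 7.612 = 0.7287 = 72.87%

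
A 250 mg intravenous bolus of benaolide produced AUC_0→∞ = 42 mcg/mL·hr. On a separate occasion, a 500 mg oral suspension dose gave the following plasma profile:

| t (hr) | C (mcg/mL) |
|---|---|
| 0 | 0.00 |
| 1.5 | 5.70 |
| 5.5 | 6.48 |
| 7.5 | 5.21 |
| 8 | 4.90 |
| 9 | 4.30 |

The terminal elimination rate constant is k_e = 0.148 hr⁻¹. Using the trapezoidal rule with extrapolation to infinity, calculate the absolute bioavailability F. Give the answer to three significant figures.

F = 0.911

Trapezoidal AUC_0→9 (oral suspension):
  [0→1.5]: (0.00+5.70)/2 × 1.5 = 4.275
  [1.5→5.5]: (5.70+6.48)/2 × 4 = 24.36
  [5.5→7.5]: (6.48+5.21)/2 × 2 = 11.69
  [7.5→8]: (5.21+4.90)/2 × 0.5 = 2.5275
  [8→9]: (4.90+4.30)/2 × 1 = 4.6
  Sum = 47.4525 mcg/mL·hr
Tail: C_last/k_e = 4.30/0.148 = 29.054
AUC_0→∞ (oral suspension) = 47.4525 + 29.054 = 76.5065 mcg/mL·hr
F = (AUC_ev/D_ev)/(AUC_iv/D_iv) = (76.5065/500)/(42/250) = 0.153013/0.168 = 0.9108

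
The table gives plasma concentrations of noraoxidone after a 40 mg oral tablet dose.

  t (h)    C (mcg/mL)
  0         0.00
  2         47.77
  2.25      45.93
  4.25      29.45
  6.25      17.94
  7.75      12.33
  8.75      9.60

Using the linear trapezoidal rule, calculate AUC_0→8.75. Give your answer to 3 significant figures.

AUC = 216 mcg/mL·h

Trapezoidal AUC_0→8.75:
  [0→2]: (0.00+47.77)/2 × 2 = 47.77
  [2→2.25]: (47.77+45.93)/2 × 0.25 = 11.7125
  [2.25→4.25]: (45.93+29.45)/2 × 2 = 75.38
  [4.25→6.25]: (29.45+17.94)/2 × 2 = 47.39
  [6.25→7.75]: (17.94+12.33)/2 × 1.5 = 22.7025
  [7.75→8.75]: (12.33+9.60)/2 × 1 = 10.965
  Sum = 215.92 mcg/mL·h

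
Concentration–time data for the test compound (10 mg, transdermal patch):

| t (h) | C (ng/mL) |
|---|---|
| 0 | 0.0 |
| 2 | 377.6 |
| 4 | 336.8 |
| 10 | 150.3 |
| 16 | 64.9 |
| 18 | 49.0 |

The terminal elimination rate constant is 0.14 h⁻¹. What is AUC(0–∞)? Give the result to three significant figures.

AUC = 3660 ng/mL·h

Trapezoidal AUC_0→18:
  [0→2]: (0.0+377.6)/2 × 2 = 377.6
  [2→4]: (377.6+336.8)/2 × 2 = 714.4
  [4→10]: (336.8+150.3)/2 × 6 = 1461.3
  [10→16]: (150.3+64.9)/2 × 6 = 645.6
  [16→18]: (64.9+49.0)/2 × 2 = 113.9
  Sum = 3312.8 ng/mL·h
Extrapolated tail: C_last / k_e = 49.0 / 0.14 = 350.000
AUC_0→∞ = 3312.8 + 350.000 = 3662.8 ng/mL·h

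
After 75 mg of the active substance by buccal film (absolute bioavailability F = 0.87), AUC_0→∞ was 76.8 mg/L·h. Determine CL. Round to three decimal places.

CL = F × Dose / AUC_0→∞
   = 0.87 × 75 / 76.8 = 0.849609 L/h

CL = 0.850 L/h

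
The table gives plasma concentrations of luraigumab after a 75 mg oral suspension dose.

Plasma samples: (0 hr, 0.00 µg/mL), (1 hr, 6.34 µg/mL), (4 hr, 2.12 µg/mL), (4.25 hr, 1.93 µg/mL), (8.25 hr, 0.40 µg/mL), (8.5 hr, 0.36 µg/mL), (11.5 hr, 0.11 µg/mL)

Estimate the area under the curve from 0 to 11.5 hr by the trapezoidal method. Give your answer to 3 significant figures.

AUC = 21.8 µg/mL·hr

Trapezoidal AUC_0→11.5:
  [0→1]: (0.00+6.34)/2 × 1 = 3.17
  [1→4]: (6.34+2.12)/2 × 3 = 12.69
  [4→4.25]: (2.12+1.93)/2 × 0.25 = 0.50625
  [4.25→8.25]: (1.93+0.40)/2 × 4 = 4.66
  [8.25→8.5]: (0.40+0.36)/2 × 0.25 = 0.095
  [8.5→11.5]: (0.36+0.11)/2 × 3 = 0.705
  Sum = 21.82625 µg/mL·hr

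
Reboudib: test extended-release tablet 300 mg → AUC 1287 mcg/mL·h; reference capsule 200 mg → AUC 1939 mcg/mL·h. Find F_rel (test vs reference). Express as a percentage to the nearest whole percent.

F_rel = 44%

F_rel = (AUC_test/D_test) / (AUC_ref/D_ref)
      = (1287/300) / (1939/200)
      = 4.29 / 9.695 = 0.4425 = 44.25%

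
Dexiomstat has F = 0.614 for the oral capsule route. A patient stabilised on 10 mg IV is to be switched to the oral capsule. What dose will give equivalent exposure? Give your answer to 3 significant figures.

D_oral = 16.3 mg

For equal systemic exposure: F × D_ev = D_iv
D_ev = D_iv / F = 10 / 0.614 = 16.2866 mg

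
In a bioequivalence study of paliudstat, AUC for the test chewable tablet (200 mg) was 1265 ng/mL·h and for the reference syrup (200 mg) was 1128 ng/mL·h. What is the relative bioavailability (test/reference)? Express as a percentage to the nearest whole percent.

F_rel = (AUC_test/D_test) / (AUC_ref/D_ref)
      = (1265/200) / (1128/200)
      = 6.325 / 5.64 = 1.1215 = 112.15%

F_rel = 112%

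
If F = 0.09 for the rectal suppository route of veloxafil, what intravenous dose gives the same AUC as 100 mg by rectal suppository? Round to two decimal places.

D_iv = 9.00 mg

Systemic exposure from an extravascular dose = F × D_ev, so the equivalent IV dose is F × D_ev.
D_iv = F × D_ev = 0.09 × 100 = 9 mg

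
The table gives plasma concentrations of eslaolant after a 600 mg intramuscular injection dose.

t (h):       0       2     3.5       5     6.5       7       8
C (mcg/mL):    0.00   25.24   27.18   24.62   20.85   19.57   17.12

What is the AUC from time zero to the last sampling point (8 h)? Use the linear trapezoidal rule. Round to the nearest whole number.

AUC = 166 mcg/mL·h

Trapezoidal AUC_0→8:
  [0→2]: (0.00+25.24)/2 × 2 = 25.24
  [2→3.5]: (25.24+27.18)/2 × 1.5 = 39.315
  [3.5→5]: (27.18+24.62)/2 × 1.5 = 38.85
  [5→6.5]: (24.62+20.85)/2 × 1.5 = 34.1025
  [6.5→7]: (20.85+19.57)/2 × 0.5 = 10.105
  [7→8]: (19.57+17.12)/2 × 1 = 18.345
  Sum = 165.9575 mcg/mL·h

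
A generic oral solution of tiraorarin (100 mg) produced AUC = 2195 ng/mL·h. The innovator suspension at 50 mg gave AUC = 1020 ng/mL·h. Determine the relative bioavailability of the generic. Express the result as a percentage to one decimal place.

F_rel = 107.6%

F_rel = (AUC_test/D_test) / (AUC_ref/D_ref)
      = (2195/100) / (1020/50)
      = 21.95 / 20.4 = 1.0760 = 107.60%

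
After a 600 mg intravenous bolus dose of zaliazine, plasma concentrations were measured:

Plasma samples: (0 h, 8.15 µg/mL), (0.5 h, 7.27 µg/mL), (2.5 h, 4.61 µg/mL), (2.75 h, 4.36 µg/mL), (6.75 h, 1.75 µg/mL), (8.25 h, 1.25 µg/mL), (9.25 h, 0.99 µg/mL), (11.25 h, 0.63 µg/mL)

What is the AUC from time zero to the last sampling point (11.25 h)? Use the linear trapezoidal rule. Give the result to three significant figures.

AUC = 34.1 µg/mL·h

Trapezoidal AUC_0→11.25:
  [0→0.5]: (8.15+7.27)/2 × 0.5 = 3.855
  [0.5→2.5]: (7.27+4.61)/2 × 2 = 11.88
  [2.5→2.75]: (4.61+4.36)/2 × 0.25 = 1.12125
  [2.75→6.75]: (4.36+1.75)/2 × 4 = 12.22
  [6.75→8.25]: (1.75+1.25)/2 × 1.5 = 2.25
  [8.25→9.25]: (1.25+0.99)/2 × 1 = 1.12
  [9.25→11.25]: (0.99+0.63)/2 × 2 = 1.62
  Sum = 34.06625 µg/mL·h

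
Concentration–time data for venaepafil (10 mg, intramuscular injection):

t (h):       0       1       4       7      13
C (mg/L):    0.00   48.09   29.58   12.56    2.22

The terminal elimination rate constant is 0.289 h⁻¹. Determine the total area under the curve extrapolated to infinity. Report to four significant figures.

AUC = 255.8 mg/L·h

Trapezoidal AUC_0→13:
  [0→1]: (0.00+48.09)/2 × 1 = 24.045
  [1→4]: (48.09+29.58)/2 × 3 = 116.505
  [4→7]: (29.58+12.56)/2 × 3 = 63.21
  [7→13]: (12.56+2.22)/2 × 6 = 44.34
  Sum = 248.1 mg/L·h
Extrapolated tail: C_last / k_e = 2.22 / 0.289 = 7.682
AUC_0→∞ = 248.1 + 7.682 = 255.782 mg/L·h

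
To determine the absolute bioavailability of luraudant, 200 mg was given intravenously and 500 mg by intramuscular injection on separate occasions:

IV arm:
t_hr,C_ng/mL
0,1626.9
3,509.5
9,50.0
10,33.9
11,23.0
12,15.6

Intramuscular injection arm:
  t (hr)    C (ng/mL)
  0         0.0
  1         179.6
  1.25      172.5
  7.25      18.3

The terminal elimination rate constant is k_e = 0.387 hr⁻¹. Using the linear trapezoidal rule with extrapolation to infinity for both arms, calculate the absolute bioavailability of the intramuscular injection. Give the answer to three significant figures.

F = 0.0601

Trapezoidal AUC_0→12 (IV):
  [0→3]: (1626.9+509.5)/2 × 3 = 3204.6
  [3→9]: (509.5+50.0)/2 × 6 = 1678.5
  [9→10]: (50.0+33.9)/2 × 1 = 41.95
  [10→11]: (33.9+23.0)/2 × 1 = 28.45
  [11→12]: (23.0+15.6)/2 × 1 = 19.3
  Sum = 4972.8 ng/mL·hr
IV tail: 15.6/0.387 = 40.310; AUC_iv,0→∞ = 4972.8 + 40.310 = 5013.11 ng/mL·hr
Trapezoidal AUC_0→7.25 (intramuscular injection):
  [0→1]: (0.0+179.6)/2 × 1 = 89.8
  [1→1.25]: (179.6+172.5)/2 × 0.25 = 44.0125
  [1.25→7.25]: (172.5+18.3)/2 × 6 = 572.4
  Sum = 706.2125 ng/mL·hr
intramuscular injection tail: 18.3/0.387 = 47.287; AUC_ev,0→∞ = 706.2125 + 47.287 = 753.4995 ng/mL·hr
F = (AUC_ev/D_ev)/(AUC_iv/D_iv) = (753.4995/500)/(5013.11/200) = 1.506999/25.06555 = 0.0601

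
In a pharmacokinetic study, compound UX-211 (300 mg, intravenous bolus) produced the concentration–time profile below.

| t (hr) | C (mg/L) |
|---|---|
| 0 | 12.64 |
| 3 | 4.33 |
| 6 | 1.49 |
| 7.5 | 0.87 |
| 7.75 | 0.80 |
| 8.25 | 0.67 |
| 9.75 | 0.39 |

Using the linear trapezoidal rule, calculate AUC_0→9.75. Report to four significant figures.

AUC = 37.33 mg/L·hr

Trapezoidal AUC_0→9.75:
  [0→3]: (12.64+4.33)/2 × 3 = 25.455
  [3→6]: (4.33+1.49)/2 × 3 = 8.73
  [6→7.5]: (1.49+0.87)/2 × 1.5 = 1.77
  [7.5→7.75]: (0.87+0.80)/2 × 0.25 = 0.20875
  [7.75→8.25]: (0.80+0.67)/2 × 0.5 = 0.3675
  [8.25→9.75]: (0.67+0.39)/2 × 1.5 = 0.795
  Sum = 37.32625 mg/L·hr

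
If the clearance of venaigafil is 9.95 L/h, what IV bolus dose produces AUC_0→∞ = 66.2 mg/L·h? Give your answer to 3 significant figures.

Dose_iv = CL × AUC_0→∞
     = 9.95 × 66.2 = 658.69 mg

Dose = 659 mg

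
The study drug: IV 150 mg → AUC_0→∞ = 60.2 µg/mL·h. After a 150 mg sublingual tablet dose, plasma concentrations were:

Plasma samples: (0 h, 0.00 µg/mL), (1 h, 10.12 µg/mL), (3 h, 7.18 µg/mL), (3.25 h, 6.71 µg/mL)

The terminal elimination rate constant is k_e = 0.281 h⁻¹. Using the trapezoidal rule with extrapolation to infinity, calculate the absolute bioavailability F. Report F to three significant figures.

F = 0.797

Trapezoidal AUC_0→3.25 (sublingual tablet):
  [0→1]: (0.00+10.12)/2 × 1 = 5.06
  [1→3]: (10.12+7.18)/2 × 2 = 17.3
  [3→3.25]: (7.18+6.71)/2 × 0.25 = 1.73625
  Sum = 24.09625 µg/mL·h
Tail: C_last/k_e = 6.71/0.281 = 23.879
AUC_0→∞ (sublingual tablet) = 24.09625 + 23.879 = 47.97525 µg/mL·h
F = (AUC_ev/D_ev)/(AUC_iv/D_iv) = (47.97525/150)/(60.2/150) = 0.319835/0.401333 = 0.7969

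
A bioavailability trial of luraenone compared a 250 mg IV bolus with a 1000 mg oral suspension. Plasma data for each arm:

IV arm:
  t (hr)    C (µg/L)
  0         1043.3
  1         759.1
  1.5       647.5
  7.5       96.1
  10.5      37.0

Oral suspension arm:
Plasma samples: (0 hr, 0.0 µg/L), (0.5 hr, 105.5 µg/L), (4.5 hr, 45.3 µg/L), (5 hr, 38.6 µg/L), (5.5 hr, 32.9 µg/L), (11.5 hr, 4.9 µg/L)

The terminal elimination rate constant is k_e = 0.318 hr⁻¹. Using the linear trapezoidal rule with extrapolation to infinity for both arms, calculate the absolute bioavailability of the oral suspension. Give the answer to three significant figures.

Trapezoidal AUC_0→10.5 (IV):
  [0→1]: (1043.3+759.1)/2 × 1 = 901.2
  [1→1.5]: (759.1+647.5)/2 × 0.5 = 351.65
  [1.5→7.5]: (647.5+96.1)/2 × 6 = 2230.8
  [7.5→10.5]: (96.1+37.0)/2 × 3 = 199.65
  Sum = 3683.3 µg/L·hr
IV tail: 37.0/0.318 = 116.352; AUC_iv,0→∞ = 3683.3 + 116.352 = 3799.652 µg/L·hr
Trapezoidal AUC_0→11.5 (oral suspension):
  [0→0.5]: (0.0+105.5)/2 × 0.5 = 26.375
  [0.5→4.5]: (105.5+45.3)/2 × 4 = 301.6
  [4.5→5]: (45.3+38.6)/2 × 0.5 = 20.975
  [5→5.5]: (38.6+32.9)/2 × 0.5 = 17.875
  [5.5→11.5]: (32.9+4.9)/2 × 6 = 113.4
  Sum = 480.225 µg/L·hr
oral suspension tail: 4.9/0.318 = 15.409; AUC_ev,0→∞ = 480.225 + 15.409 = 495.634 µg/L·hr
F = (AUC_ev/D_ev)/(AUC_iv/D_iv) = (495.634/1000)/(3799.652/250) = 0.495634/15.198608 = 0.0326

F = 0.0326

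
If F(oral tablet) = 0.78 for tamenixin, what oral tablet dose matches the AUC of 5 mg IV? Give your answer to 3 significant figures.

For equal systemic exposure: F × D_ev = D_iv
D_ev = D_iv / F = 5 / 0.78 = 6.41026 mg

D_oral = 6.41 mg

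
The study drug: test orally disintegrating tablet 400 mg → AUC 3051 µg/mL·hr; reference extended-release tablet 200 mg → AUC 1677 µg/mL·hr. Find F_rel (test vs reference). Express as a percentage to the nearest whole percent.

F_rel = 91%

F_rel = (AUC_test/D_test) / (AUC_ref/D_ref)
      = (3051/400) / (1677/200)
      = 7.6275 / 8.385 = 0.9097 = 90.97%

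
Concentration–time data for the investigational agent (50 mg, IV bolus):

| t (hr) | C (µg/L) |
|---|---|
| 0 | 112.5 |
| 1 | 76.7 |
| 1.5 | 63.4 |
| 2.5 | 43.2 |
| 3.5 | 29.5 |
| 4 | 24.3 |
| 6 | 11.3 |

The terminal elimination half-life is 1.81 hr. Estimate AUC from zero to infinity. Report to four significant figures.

AUC = 297.8 µg/L·hr

Trapezoidal AUC_0→6:
  [0→1]: (112.5+76.7)/2 × 1 = 94.6
  [1→1.5]: (76.7+63.4)/2 × 0.5 = 35.025
  [1.5→2.5]: (63.4+43.2)/2 × 1 = 53.3
  [2.5→3.5]: (43.2+29.5)/2 × 1 = 36.35
  [3.5→4]: (29.5+24.3)/2 × 0.5 = 13.45
  [4→6]: (24.3+11.3)/2 × 2 = 35.6
  Sum = 268.325 µg/L·hr
k_e = ln2 / t½ = 0.693147 / 1.81 = 0.3830 hr^-1
Extrapolated tail: C_last / k_e = 11.3 / 0.383 = 29.504
AUC_0→∞ = 268.325 + 29.504 = 297.829 µg/L·hr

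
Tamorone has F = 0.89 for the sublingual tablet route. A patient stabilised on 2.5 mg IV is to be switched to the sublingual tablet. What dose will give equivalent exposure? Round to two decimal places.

D_sublingual = 2.81 mg

For equal systemic exposure: F × D_ev = D_iv
D_ev = D_iv / F = 2.5 / 0.89 = 2.80899 mg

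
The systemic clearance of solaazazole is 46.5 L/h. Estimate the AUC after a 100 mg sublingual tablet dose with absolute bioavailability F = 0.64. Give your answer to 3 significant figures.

AUC_0→∞ = F × Dose / CL
        = 0.64 × 100 / 46.5 = 1.37634 mg/L·h

AUC = 1.38 mg/L·h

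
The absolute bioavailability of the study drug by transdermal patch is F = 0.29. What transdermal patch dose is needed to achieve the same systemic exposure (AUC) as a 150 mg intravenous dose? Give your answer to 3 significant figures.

For equal systemic exposure: F × D_ev = D_iv
D_ev = D_iv / F = 150 / 0.29 = 517.241 mg

D_transdermal = 517 mg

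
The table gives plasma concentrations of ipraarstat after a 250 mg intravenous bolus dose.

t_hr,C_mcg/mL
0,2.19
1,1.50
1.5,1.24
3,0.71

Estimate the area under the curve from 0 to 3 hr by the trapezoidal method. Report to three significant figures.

AUC = 3.99 mcg/mL·hr

Trapezoidal AUC_0→3:
  [0→1]: (2.19+1.50)/2 × 1 = 1.845
  [1→1.5]: (1.50+1.24)/2 × 0.5 = 0.685
  [1.5→3]: (1.24+0.71)/2 × 1.5 = 1.4625
  Sum = 3.9925 mcg/mL·hr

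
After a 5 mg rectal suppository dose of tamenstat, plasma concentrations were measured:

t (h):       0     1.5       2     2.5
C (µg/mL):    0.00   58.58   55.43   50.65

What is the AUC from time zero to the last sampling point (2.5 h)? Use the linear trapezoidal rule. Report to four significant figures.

AUC = 98.96 µg/mL·h

Trapezoidal AUC_0→2.5:
  [0→1.5]: (0.00+58.58)/2 × 1.5 = 43.935
  [1.5→2]: (58.58+55.43)/2 × 0.5 = 28.5025
  [2→2.5]: (55.43+50.65)/2 × 0.5 = 26.52
  Sum = 98.9575 µg/mL·h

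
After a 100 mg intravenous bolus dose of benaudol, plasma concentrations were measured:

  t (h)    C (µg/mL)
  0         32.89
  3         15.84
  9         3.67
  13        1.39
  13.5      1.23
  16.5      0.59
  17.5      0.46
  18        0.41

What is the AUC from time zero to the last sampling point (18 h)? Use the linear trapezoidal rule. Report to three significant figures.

AUC = 146 µg/mL·h

Trapezoidal AUC_0→18:
  [0→3]: (32.89+15.84)/2 × 3 = 73.095
  [3→9]: (15.84+3.67)/2 × 6 = 58.53
  [9→13]: (3.67+1.39)/2 × 4 = 10.12
  [13→13.5]: (1.39+1.23)/2 × 0.5 = 0.655
  [13.5→16.5]: (1.23+0.59)/2 × 3 = 2.73
  [16.5→17.5]: (0.59+0.46)/2 × 1 = 0.525
  [17.5→18]: (0.46+0.41)/2 × 0.5 = 0.2175
  Sum = 145.8725 µg/mL·h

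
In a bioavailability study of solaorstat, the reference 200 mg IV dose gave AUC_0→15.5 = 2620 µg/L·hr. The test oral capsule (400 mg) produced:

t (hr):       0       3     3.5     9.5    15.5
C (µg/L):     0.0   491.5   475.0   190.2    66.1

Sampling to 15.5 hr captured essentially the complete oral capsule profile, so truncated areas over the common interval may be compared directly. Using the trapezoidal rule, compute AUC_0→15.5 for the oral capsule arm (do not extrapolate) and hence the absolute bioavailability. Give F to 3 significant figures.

F = 0.714

Trapezoidal AUC_0→15.5 (oral capsule):
  [0→3]: (0.0+491.5)/2 × 3 = 737.25
  [3→3.5]: (491.5+475.0)/2 × 0.5 = 241.625
  [3.5→9.5]: (475.0+190.2)/2 × 6 = 1995.6
  [9.5→15.5]: (190.2+66.1)/2 × 6 = 768.9
  Sum = 3743.375 µg/L·hr
F = (AUC_ev/D_ev)/(AUC_iv/D_iv) = (3743.375/400)/(2620/200) = 9.3584375/13.1 = 0.7144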